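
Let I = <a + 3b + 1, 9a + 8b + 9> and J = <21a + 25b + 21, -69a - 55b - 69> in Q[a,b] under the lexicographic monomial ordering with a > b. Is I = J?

For a fixed monomial order, each ideal has a unique reduced Gröbner basis; comparing bases decides equality.
Buchberger on the first generating set:
f_1 = a + 3b + 1, LT = a.
f_2 = 9a + 8b + 9, LT = a.

S(f_1,f_2): lcm = a. S = 19/9b.
  leading term b: no divisor's leading term divides it; move 19/9b to the remainder.
  remainder 19/9b ≠ 0; add g_3 = 19/9b to the basis.

S(f_1,g_3): leading monomials are coprime, so the S-polynomial reduces to 0 (Buchberger's first criterion).
S(f_2,g_3): leading monomials are coprime, so the S-polynomial reduces to 0 (Buchberger's first criterion).
Every S-polynomial of the final basis reduces to 0, so we have a Gröbner basis.
Inter-reduce: drop elements whose leading term is divisible by another's, tail-reduce, and make monic.
Reduced Gröbner basis: {a + 1, b}.

Buchberger on the second generating set:
h_1 = 21a + 25b + 21, LT = a.
h_2 = -69a - 55b - 69, LT = a.

S(h_1,h_2): lcm = a. S = 190/483b.
  leading term b: no divisor's leading term divides it; move 190/483b to the remainder.
  remainder 190/483b ≠ 0; add k_3 = 190/483b to the basis.

S(h_1,k_3): leading monomials are coprime, so the S-polynomial reduces to 0 (Buchberger's first criterion).
S(h_2,k_3): leading monomials are coprime, so the S-polynomial reduces to 0 (Buchberger's first criterion).
Every S-polynomial of the final basis reduces to 0, so we have a Gröbner basis.
Inter-reduce: drop elements whose leading term is divisible by another's, tail-reduce, and make monic.
Reduced Gröbner basis: {a + 1, b}.

The two bases agree; hence the ideals are identical.
The choice of monomial ordering does not affect the verdict — as long as both bases are computed under the same ordering, their equality decides ideal equality.

Yes, the ideals are equal.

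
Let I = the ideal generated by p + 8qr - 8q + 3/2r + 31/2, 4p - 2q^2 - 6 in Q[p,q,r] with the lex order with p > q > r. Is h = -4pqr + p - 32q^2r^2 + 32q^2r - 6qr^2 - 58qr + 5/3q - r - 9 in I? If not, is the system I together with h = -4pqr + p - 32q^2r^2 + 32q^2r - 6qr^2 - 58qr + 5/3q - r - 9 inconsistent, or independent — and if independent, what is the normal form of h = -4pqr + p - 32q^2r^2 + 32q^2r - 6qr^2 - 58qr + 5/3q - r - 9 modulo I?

-4pqr + p - 32q^2r^2 + 32q^2r - 6qr^2 - 58qr + 5/3q - r - 9 is independent of I; its normal form modulo I is -4qr + 29/3q - 5/2r - 49/2.

First compute the reduced Gröbner basis of I by Buchberger's algorithm.
f_1 = p + 8qr - 8q + 3/2r + 31/2, LT = p.
f_2 = 4p - 2q^2 - 6, LT = p.

S(f_1,f_2): lcm = p. S = 1/2q^2 + 8qr - 8q + 3/2r + 17.
  leading term q^2: no divisor's leading term divides it; move 1/2q^2 to the remainder.
  leading term qr: no divisor's leading term divides it; move 8qr to the remainder.
  leading term q: no divisor's leading term divides it; move -8q to the remainder.
  leading term r: no divisor's leading term divides it; move 3/2r to the remainder.
  leading term 1: no divisor's leading term divides it; move 17 to the remainder.
  remainder 1/2q^2 + 8qr - 8q + 3/2r + 17 ≠ 0; add k_3 = 1/2q^2 + 8qr - 8q + 3/2r + 17 to the basis.

The other S-polynomials (S(f_1,k_3), S(f_2,k_3)) all reduce to 0 modulo the current basis, so we have a Gröbner basis.
Inter-reduce: drop elements whose leading term is divisible by another's, tail-reduce, and make monic.
Reduced Gröbner basis: {p + 8qr - 8q + 3/2r + 31/2, q^2 + 16qr - 16q + 3r + 34}.
Label its elements g_1 = p + 8qr - 8q + 3/2r + 31/2, g_2 = q^2 + 16qr - 16q + 3r + 34.

Reduce h = -4pqr + p - 32q^2r^2 + 32q^2r - 6qr^2 - 58qr + 5/3q - r - 9 modulo G:
  leading term pqr: subtract (-4qr)·g_1 from -4pqr + p - 32q^2r^2 + 32q^2r - 6qr^2 - 58qr + 5/3q - r - 9 → p + 4qr + 5/3q - r - 9
  leading term p: subtract (1)·g_1 from p + 4qr + 5/3q - r - 9 → -4qr + 29/3q - 5/2r - 49/2
  leading term qr: no divisor's leading term divides it; move -4qr to the remainder.
  leading term q: no divisor's leading term divides it; move 29/3q to the remainder.
  leading term r: no divisor's leading term divides it; move -5/2r to the remainder.
  leading term 1: no divisor's leading term divides it; move -49/2 to the remainder.
  normal form = -4qr + 29/3q - 5/2r - 49/2.
The normal form is nonzero, so h ∉ I. Since h minus its normal form lies in I, I + (h) = I + (n) where n = -4qr + 29/3q - 5/2r - 49/2; decide whether this ideal is the whole ring.
Run Buchberger on G together with n (pairs among the g_i already reduce to 0 since G is a Gröbner basis):
g_1 = p + 8qr - 8q + 3/2r + 31/2, LT = p.
g_2 = q^2 + 16qr - 16q + 3r + 34, LT = q^2.
n = -4qr + 29/3q - 5/2r - 49/2, LT = qr.

S(g_2,n): lcm = q^2r. S = 29/12q^2 + 16qr^2 - 133/8qr - 49/8q + 3r^2 + 34r.
  leading term q^2: subtract (29/12)·g_2 from 29/12q^2 + 16qr^2 - 133/8qr - 49/8q + 3r^2 + 34r → 16qr^2 - 1327/24qr + 781/24q + 3r^2 + 107/4r - 493/6
  leading term qr^2: subtract (-4r)·n from 16qr^2 - 1327/24qr + 781/24q + 3r^2 + 107/4r - 493/6 → -133/8qr + 781/24q - 7r^2 - 285/4r - 493/6
  leading term qr: subtract (133/32)·n from -133/8qr + 781/24q - 7r^2 - 285/4r - 493/6 → -733/96q - 7r^2 - 3895/64r + 3775/192
  leading term q: no divisor's leading term divides it; move -733/96q to the remainder.
  leading term r^2: no divisor's leading term divides it; move -7r^2 to the remainder.
  leading term r: no divisor's leading term divides it; move -3895/64r to the remainder.
  leading term 1: no divisor's leading term divides it; move 3775/192 to the remainder.
  remainder -733/96q - 7r^2 - 3895/64r + 3775/192 ≠ 0; add m_4 = -733/96q - 7r^2 - 3895/64r + 3775/192 to the basis.

S(n,m_4): lcm = qr. S = -29/12q - 672/733r^3 - 11685/1466r^2 + 18765/5864r + 49/8.
  leading term q: subtract (232/733)·m_4 from -29/12q - 672/733r^3 - 11685/1466r^2 + 18765/5864r + 49/8 → -672/733r^3 - 8437/1466r^2 + 16465/733r - 431/4398
  leading term r^3: no divisor's leading term divides it; move -672/733r^3 to the remainder.
  leading term r^2: no divisor's leading term divides it; move -8437/1466r^2 to the remainder.
  leading term r: no divisor's leading term divides it; move 16465/733r to the remainder.
  leading term 1: no divisor's leading term divides it; move -431/4398 to the remainder.
  remainder -672/733r^3 - 8437/1466r^2 + 16465/733r - 431/4398 ≠ 0; add m_5 = -672/733r^3 - 8437/1466r^2 + 16465/733r - 431/4398 to the basis.

The other S-polynomials (S(g_1,g_2), S(g_1,n), S(g_1,m_4), S(g_2,m_4), S(g_1,m_5), S(g_2,m_5), S(n,m_5), S(m_4,m_5)) all reduce to 0 modulo the current basis, so we have a Gröbner basis.
Inter-reduce: drop elements whose leading term is divisible by another's, tail-reduce, and make monic.
Reduced Gröbner basis: {p - 7616/733r^2 - 137561/1466r - 18983/4398, q + 672/733r^2 + 11685/1466r - 3775/1466, r^3 + 8437/1344r^2 - 16465/672r + 431/4032}.
The reduced Gröbner basis of I + (h) is {p - 7616/733r^2 - 137561/1466r - 18983/4398, q + 672/733r^2 + 11685/1466r - 3775/1466, r^3 + 8437/1344r^2 - 16465/672r + 431/4032} ≠ {1}, a proper ideal, so the enlarged system stays consistent: h is independent of I, with normal form -4qr + 29/3q - 5/2r - 49/2.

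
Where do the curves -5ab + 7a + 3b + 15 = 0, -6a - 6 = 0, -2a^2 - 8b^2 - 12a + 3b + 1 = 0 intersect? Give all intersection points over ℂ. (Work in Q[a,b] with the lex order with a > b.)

{(-1, -1)}

Compute a lex Gröbner basis by Buchberger's algorithm.
f_1 = -5ab + 7a + 3b + 15, LT = ab.
f_2 = -6a - 6, LT = a.
f_3 = -2a^2 - 12a - 8b^2 + 3b + 1, LT = a^2.

S(f_1,f_2): lcm = ab. S = -7/5a - 8/5b - 3.
  reduce S modulo (f_1, f_2, f_3):
  remainder -8/5b - 8/5 ≠ 0; add h_4 = -8/5b - 8/5 to the basis.

The other S-polynomials (S(f_1,f_3), S(f_2,f_3), S(f_1,h_4), S(f_2,h_4), S(f_3,h_4)) all reduce to 0 modulo the current basis, so we have a Gröbner basis.
Inter-reduce: drop elements whose leading term is divisible by another's, tail-reduce, and make monic.
Reduced Gröbner basis: {a + 1, b + 1}.

Elimination: the polynomial b + 1 lies in the elimination ideal for b, so b ∈ {-1}. For each such b, the remaining basis elements (now univariate) give the rest of the solution.
  b = -1: the earlier basis element becomes a + 1 = 0, giving a = -1 — point (-1, -1).
A lex Gröbner basis triangularizes the system, enabling back-substitution.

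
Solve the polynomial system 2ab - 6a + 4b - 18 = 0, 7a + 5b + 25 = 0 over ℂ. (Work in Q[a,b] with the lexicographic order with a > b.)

Compute a lex Gröbner basis by Buchberger's algorithm.
f_1 = 2ab - 6a + 4b - 18, LT = ab.
f_2 = 7a + 5b + 25, LT = a.

S(f_1,f_2): lcm = ab. S = -3a - 5/7b^2 - 11/7b - 9.
  leading term a: subtract (-3/7)·f_2 from -3a - 5/7b^2 - 11/7b - 9 → -5/7b^2 + 4/7b + 12/7
  leading term b^2: no divisor's leading term divides it; move -5/7b^2 to the remainder.
  leading term b: no divisor's leading term divides it; move 4/7b to the remainder.
  leading term 1: no divisor's leading term divides it; move 12/7 to the remainder.
  remainder -5/7b^2 + 4/7b + 12/7 ≠ 0; add h_3 = -5/7b^2 + 4/7b + 12/7 to the basis.

The other S-polynomials (S(f_1,h_3), S(f_2,h_3)) all reduce to 0 modulo the current basis, so we have a Gröbner basis.
Inter-reduce: drop elements whose leading term is divisible by another's, tail-reduce, and make monic.
Reduced Gröbner basis: {a + 5/7b + 25/7, b^2 - 4/5b - 12/5}.

Elimination: the polynomial b^2 - 4/5b - 12/5 lies in the elimination ideal for b, so b ∈ {-6/5, 2}. For each such b, the remaining basis elements (now univariate) give the rest of the solution.
  b = -6/5: the earlier basis element becomes a + 19/7 = 0, giving a = -19/7 — point (-19/7, -6/5).
  b = 2: the earlier basis element becomes a + 5 = 0, giving a = -5 — point (-5, 2).
Substituting each solution back into the original system confirms all equations vanish.

{(-19/7, -6/5), (-5, 2)}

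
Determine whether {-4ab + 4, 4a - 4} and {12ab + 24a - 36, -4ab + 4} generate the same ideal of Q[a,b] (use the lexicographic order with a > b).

Equality of ideals is decidable: compute both reduced Gröbner bases (unique for the ordering) and check whether they agree.
Buchberger on the first generating set:
f_1 = -4ab + 4, LT = ab.
f_2 = 4a - 4, LT = a.

S(f_1,f_2): lcm = ab. S = b - 1.
  leading term b: no divisor's leading term divides it; move b to the remainder.
  leading term 1: no divisor's leading term divides it; move -1 to the remainder.
  remainder b - 1 ≠ 0; add g_3 = b - 1 to the basis.

The other S-polynomials (S(f_1,g_3), S(f_2,g_3)) all reduce to 0 modulo the current basis, so we have a Gröbner basis.
Inter-reduce: drop elements whose leading term is divisible by another's, tail-reduce, and make monic.
Reduced Gröbner basis: {a - 1, b - 1}.

Buchberger on the second generating set:
h_1 = 12ab + 24a - 36, LT = ab.
h_2 = -4ab + 4, LT = ab.

S(h_1,h_2): lcm = ab. S = 2a - 2.
  leading term a: no divisor's leading term divides it; move 2a to the remainder.
  leading term 1: no divisor's leading term divides it; move -2 to the remainder.
  remainder 2a - 2 ≠ 0; add k_3 = 2a - 2 to the basis.

S(h_1,k_3): lcm = ab. S = 2a + b - 3.
  leading term a: subtract (1)·k_3 from 2a + b - 3 → b - 1
  leading term b: no divisor's leading term divides it; move b to the remainder.
  leading term 1: no divisor's leading term divides it; move -1 to the remainder.
  remainder b - 1 ≠ 0; add k_4 = b - 1 to the basis.

The other S-polynomials (S(h_2,k_3), S(h_1,k_4), S(h_2,k_4), S(k_3,k_4)) all reduce to 0 modulo the current basis, so we have a Gröbner basis.
Inter-reduce: drop elements whose leading term is divisible by another's, tail-reduce, and make monic.
Reduced Gröbner basis: {a - 1, b - 1}.

Same reduced basis, so the two generating sets span the same ideal.

Yes, the ideals are equal.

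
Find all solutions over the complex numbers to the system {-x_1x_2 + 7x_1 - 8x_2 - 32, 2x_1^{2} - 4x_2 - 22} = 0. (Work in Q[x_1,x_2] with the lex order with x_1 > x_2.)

{(3, -1), (-11/2 + sqrt(89)/2, 83/4 - 11*sqrt(89)/4), (-11/2 - sqrt(89)/2, 83/4 + 11*sqrt(89)/4)}

Compute a lex Gröbner basis by Buchberger's algorithm.
f_1 = -x_1x_2 + 7x_1 - 8x_2 - 32, LT = x_1x_2.
f_2 = 2x_1^{2} - 4x_2 - 22, LT = x_1^{2}.

S(f_1,f_2): lcm = x_1^{2}x_2. S = -7x_1^{2} + 8x_1x_2 + 32x_1 + 2x_2^{2} + 11x_2.
  reduce S modulo (f_1, f_2):
  remainder 88x_1 + 2x_2^{2} - 67x_2 - 333 ≠ 0; add h_3 = 88x_1 + 2x_2^{2} - 67x_2 - 333 to the basis.

S(f_1,h_3): lcm = x_1x_2. S = -7x_1 - \tfrac{1}{44}x_2^{3} + \tfrac{67}{88}x_2^{2} + \tfrac{1037}{88}x_2 + 32.
  reduce S modulo (f_1, f_2, h_3):
  remainder -\tfrac{1}{44}x_2^{3} + \tfrac{81}{88}x_2^{2} + \tfrac{71}{11}x_2 + \tfrac{485}{88} ≠ 0; add h_4 = -\tfrac{1}{44}x_2^{3} + \tfrac{81}{88}x_2^{2} + \tfrac{71}{11}x_2 + \tfrac{485}{88} to the basis.

The other S-polynomials (S(f_2,h_3), S(f_1,h_4), S(f_2,h_4), S(h_3,h_4)) all reduce to 0 modulo the current basis, so we have a Gröbner basis.
Inter-reduce: drop elements whose leading term is divisible by another's, tail-reduce, and make monic.
Reduced Gröbner basis: {x_1 + \tfrac{1}{44}x_2^{2} - \tfrac{67}{88}x_2 - \tfrac{333}{88}, x_2^{3} - \tfrac{81}{2}x_2^{2} - 284x_2 - \tfrac{485}{2}}.

A lex Gröbner basis eliminates variables successively. Here x_2^{3} - \tfrac{81}{2}x_2^{2} - 284x_2 - \tfrac{485}{2} depends only on x_2, with roots {-1, 83/4 - 11*sqrt(89)/4, 83/4 + 11*sqrt(89)/4}; lifting each root through the earlier basis elements recovers the full solutions.
  x_2 = -1: the earlier basis element becomes x_1 - 3 = 0, giving x_1 = 3 — point (3, -1).
  x_2 = 83/4 - 11*sqrt(89)/4: the earlier basis element becomes x_1 - sqrt(89)/2 + 11/2 = 0, giving x_1 = -11/2 + sqrt(89)/2 — point (-11/2 + sqrt(89)/2, 83/4 - 11*sqrt(89)/4).
  x_2 = 83/4 + 11*sqrt(89)/4: the earlier basis element becomes x_1 + sqrt(89)/2 + 11/2 = 0, giving x_1 = -11/2 - sqrt(89)/2 — point (-11/2 - sqrt(89)/2, 83/4 + 11*sqrt(89)/4).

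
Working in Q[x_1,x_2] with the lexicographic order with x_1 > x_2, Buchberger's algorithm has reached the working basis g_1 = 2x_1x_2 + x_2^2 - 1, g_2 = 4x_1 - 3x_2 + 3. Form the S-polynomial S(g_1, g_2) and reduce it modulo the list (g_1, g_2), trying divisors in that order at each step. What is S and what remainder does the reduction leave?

lcm(LM(g_1), LM(g_2)) = x_1x_2.
S = (lcm/LT(g_1))·g_1 − (lcm/LT(g_2))·g_2 = 5/4x_2^2 - 3/4x_2 - 1/2.
Reduce S modulo (g_1, g_2) in that order:
  leading term x_2^2: no divisor's leading term divides it; move 5/4x_2^2 to the remainder.
  leading term x_2: no divisor's leading term divides it; move -3/4x_2 to the remainder.
  leading term 1: no divisor's leading term divides it; move -1/2 to the remainder.
The remainder 5/4x_2^2 - 3/4x_2 - 1/2 is nonzero, so it would be added as the next basis element.

S(g_1, g_2) = 5/4x_2^2 - 3/4x_2 - 1/2; remainder on division = 5/4x_2^2 - 3/4x_2 - 1/2.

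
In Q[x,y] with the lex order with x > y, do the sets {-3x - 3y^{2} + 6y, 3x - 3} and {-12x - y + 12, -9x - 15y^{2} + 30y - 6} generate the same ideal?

No, the ideals differ.

Equality of ideals is decidable: compute both reduced Gröbner bases (unique for the ordering) and check whether they agree.
Buchberger on the first generating set:
f_1 = -3x - 3y^{2} + 6y, LT = x.
f_2 = 3x - 3, LT = x.

S(f_1,f_2): lcm = x. S = y^{2} - 2y + 1.
  reduce S modulo (f_1, f_2):
  remainder y^{2} - 2y + 1 ≠ 0; add g_3 = y^{2} - 2y + 1 to the basis.

The other S-polynomials (S(f_1,g_3), S(f_2,g_3)) all reduce to 0 modulo the current basis, so we have a Gröbner basis.
Inter-reduce: drop elements whose leading term is divisible by another's, tail-reduce, and make monic.
Reduced Gröbner basis: {x - 1, y^{2} - 2y + 1}.

Buchberger on the second generating set:
h_1 = -12x - y + 12, LT = x.
h_2 = -9x - 15y^{2} + 30y - 6, LT = x.

S(h_1,h_2): lcm = x. S = -\tfrac{5}{3}y^{2} + \tfrac{41}{12}y - \tfrac{5}{3}.
  reduce S modulo (h_1, h_2):
  remainder -\tfrac{5}{3}y^{2} + \tfrac{41}{12}y - \tfrac{5}{3} ≠ 0; add k_3 = -\tfrac{5}{3}y^{2} + \tfrac{41}{12}y - \tfrac{5}{3} to the basis.

The other S-polynomials (S(h_1,k_3), S(h_2,k_3)) all reduce to 0 modulo the current basis, so we have a Gröbner basis.
Inter-reduce: drop elements whose leading term is divisible by another's, tail-reduce, and make monic.
Reduced Gröbner basis: {x + \tfrac{1}{12}y - 1, y^{2} - \tfrac{41}{20}y + 1}.

The bases are distinct; the ideals are different.
The choice of monomial ordering does not affect the verdict — as long as both bases are computed under the same ordering, their equality decides ideal equality.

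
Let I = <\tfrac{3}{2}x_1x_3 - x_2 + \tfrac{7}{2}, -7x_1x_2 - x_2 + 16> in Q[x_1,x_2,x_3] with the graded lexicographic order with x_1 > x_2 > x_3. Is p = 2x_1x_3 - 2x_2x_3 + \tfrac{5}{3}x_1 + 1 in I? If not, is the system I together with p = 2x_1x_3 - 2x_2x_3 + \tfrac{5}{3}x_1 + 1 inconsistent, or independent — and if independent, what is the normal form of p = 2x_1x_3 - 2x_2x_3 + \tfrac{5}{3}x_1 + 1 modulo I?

First compute the reduced Gröbner basis of I by Buchberger's algorithm.
f_1 = \tfrac{3}{2}x_1x_3 - x_2 + \tfrac{7}{2}, LT = x_1x_3.
f_2 = -7x_1x_2 - x_2 + 16, LT = x_1x_2.

S(f_1,f_2): lcm = x_1x_2x_3. S = -\tfrac{2}{3}x_2^{2} - \tfrac{1}{7}x_2x_3 + \tfrac{7}{3}x_2 + \tfrac{16}{7}x_3.
  reduce S modulo (f_1, f_2):
  remainder -\tfrac{2}{3}x_2^{2} - \tfrac{1}{7}x_2x_3 + \tfrac{7}{3}x_2 + \tfrac{16}{7}x_3 ≠ 0; add h_3 = -\tfrac{2}{3}x_2^{2} - \tfrac{1}{7}x_2x_3 + \tfrac{7}{3}x_2 + \tfrac{16}{7}x_3 to the basis.

The other S-polynomials (S(f_1,h_3), S(f_2,h_3)) all reduce to 0 modulo the current basis, so we have a Gröbner basis.
Inter-reduce: drop elements whose leading term is divisible by another's, tail-reduce, and make monic.
Reduced Gröbner basis: {x_1x_2 + \tfrac{1}{7}x_2 - \tfrac{16}{7}, x_1x_3 - \tfrac{2}{3}x_2 + \tfrac{7}{3}, x_2^{2} + \tfrac{3}{14}x_2x_3 - \tfrac{7}{2}x_2 - \tfrac{24}{7}x_3}.
Label its elements g_1 = x_1x_2 + \tfrac{1}{7}x_2 - \tfrac{16}{7}, g_2 = x_1x_3 - \tfrac{2}{3}x_2 + \tfrac{7}{3}, g_3 = x_2^{2} + \tfrac{3}{14}x_2x_3 - \tfrac{7}{2}x_2 - \tfrac{24}{7}x_3.

Reduce p = 2x_1x_3 - 2x_2x_3 + \tfrac{5}{3}x_1 + 1 modulo G:
  leading term x_1x_3: subtract (2)·g_2 from 2x_1x_3 - 2x_2x_3 + \tfrac{5}{3}x_1 + 1 → -2x_2x_3 + \tfrac{5}{3}x_1 + \tfrac{4}{3}x_2 - \tfrac{11}{3}
  leading term x_2x_3: no divisor's leading term divides it; move -2x_2x_3 to the remainder.
  leading term x_1: no divisor's leading term divides it; move \tfrac{5}{3}x_1 to the remainder.
  leading term x_2: no divisor's leading term divides it; move \tfrac{4}{3}x_2 to the remainder.
  leading term 1: no divisor's leading term divides it; move -\tfrac{11}{3} to the remainder.
  normal form = -2x_2x_3 + \tfrac{5}{3}x_1 + \tfrac{4}{3}x_2 - \tfrac{11}{3}.
The normal form is nonzero, so p ∉ I. Since p minus its normal form lies in I, I + (p) = I + (r) where r = -2x_2x_3 + \tfrac{5}{3}x_1 + \tfrac{4}{3}x_2 - \tfrac{11}{3}; decide whether this ideal is the whole ring.
Run Buchberger on G together with r (pairs among the g_i already reduce to 0 since G is a Gröbner basis):
g_1 = x_1x_2 + \tfrac{1}{7}x_2 - \tfrac{16}{7}, LT = x_1x_2.
g_2 = x_1x_3 - \tfrac{2}{3}x_2 + \tfrac{7}{3}, LT = x_1x_3.
g_3 = x_2^{2} + \tfrac{3}{14}x_2x_3 - \tfrac{7}{2}x_2 - \tfrac{24}{7}x_3, LT = x_2^{2}.
r = -2x_2x_3 + \tfrac{5}{3}x_1 + \tfrac{4}{3}x_2 - \tfrac{11}{3}, LT = x_2x_3.

S(g_1,r): lcm = x_1x_2x_3. S = \tfrac{5}{6}x_1^{2} + \tfrac{2}{3}x_1x_2 + \tfrac{1}{7}x_2x_3 - \tfrac{11}{6}x_1 - \tfrac{16}{7}x_3.
  reduce S modulo (g_1, g_2, g_3, r):
  remainder \tfrac{5}{6}x_1^{2} - \tfrac{12}{7}x_1 - \tfrac{16}{7}x_3 + \tfrac{53}{42} ≠ 0; add m_5 = \tfrac{5}{6}x_1^{2} - \tfrac{12}{7}x_1 - \tfrac{16}{7}x_3 + \tfrac{53}{42} to the basis.

S(g_3,r): lcm = x_2^{2}x_3. S = \tfrac{3}{14}x_2x_3^{2} + \tfrac{5}{6}x_1x_2 + \tfrac{2}{3}x_2^{2} - \tfrac{7}{2}x_2x_3 - \tfrac{24}{7}x_3^{2} - \tfrac{11}{6}x_2.
  reduce S modulo (g_1, g_2, g_3, r, m_5):
  remainder -\tfrac{24}{7}x_3^{2} - \tfrac{35}{12}x_1 - \tfrac{11}{6}x_2 + \tfrac{53}{28}x_3 + \tfrac{166}{21} ≠ 0; add m_6 = -\tfrac{24}{7}x_3^{2} - \tfrac{35}{12}x_1 - \tfrac{11}{6}x_2 + \tfrac{53}{28}x_3 + \tfrac{166}{21} to the basis.

The other S-polynomials (S(g_1,g_2), S(g_1,g_3), S(g_2,g_3), S(g_2,r), S(g_1,m_5), S(g_2,m_5), S(g_3,m_5), S(r,m_5), S(g_1,m_6), S(g_2,m_6), S(g_3,m_6), S(r,m_6), S(m_5,m_6)) all reduce to 0 modulo the current basis, so we have a Gröbner basis.
Inter-reduce: drop elements whose leading term is divisible by another's, tail-reduce, and make monic.
Reduced Gröbner basis: {x_1^{2} - \tfrac{72}{35}x_1 - \tfrac{96}{35}x_3 + \tfrac{53}{35}, x_1x_2 + \tfrac{1}{7}x_2 - \tfrac{16}{7}, x_1x_3 - \tfrac{2}{3}x_2 + \tfrac{7}{3}, x_2^{2} + \tfrac{5}{28}x_1 - \tfrac{47}{14}x_2 - \tfrac{24}{7}x_3 - \tfrac{11}{28}, x_2x_3 - \tfrac{5}{6}x_1 - \tfrac{2}{3}x_2 + \tfrac{11}{6}, x_3^{2} + \tfrac{245}{288}x_1 + \tfrac{77}{144}x_2 - \tfrac{53}{96}x_3 - \tfrac{83}{36}}.
The reduced Gröbner basis of I + (p) is {x_1^{2} - \tfrac{72}{35}x_1 - \tfrac{96}{35}x_3 + \tfrac{53}{35}, x_1x_2 + \tfrac{1}{7}x_2 - \tfrac{16}{7}, x_1x_3 - \tfrac{2}{3}x_2 + \tfrac{7}{3}, x_2^{2} + \tfrac{5}{28}x_1 - \tfrac{47}{14}x_2 - \tfrac{24}{7}x_3 - \tfrac{11}{28}, x_2x_3 - \tfrac{5}{6}x_1 - \tfrac{2}{3}x_2 + \tfrac{11}{6}, x_3^{2} + \tfrac{245}{288}x_1 + \tfrac{77}{144}x_2 - \tfrac{53}{96}x_3 - \tfrac{83}{36}} ≠ {1}, a proper ideal, so the enlarged system stays consistent: p is independent of I, with normal form -2x_2x_3 + \tfrac{5}{3}x_1 + \tfrac{4}{3}x_2 - \tfrac{11}{3}.

2x_1x_3 - 2x_2x_3 + \tfrac{5}{3}x_1 + 1 is independent of I; its normal form modulo I is -2x_2x_3 + \tfrac{5}{3}x_1 + \tfrac{4}{3}x_2 - \tfrac{11}{3}.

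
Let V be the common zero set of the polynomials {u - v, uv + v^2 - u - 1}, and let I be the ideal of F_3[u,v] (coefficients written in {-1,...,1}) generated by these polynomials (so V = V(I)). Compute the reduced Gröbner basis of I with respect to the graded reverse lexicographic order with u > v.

G = {v^2 + v + 1, u - v}

This is the nonlinear analogue of row-reducing a linear system.

f_1 = u - v, LT = u.
f_2 = uv + v^2 - u - 1, LT = uv.

S(f_1,f_2): lcm = uv. S = v^2 + u + 1.
  leading term v^2: no divisor's leading term divides it; move v^2 to the remainder.
  leading term u: subtract (1)·f_1 from u + 1 → v + 1
  leading term v: no divisor's leading term divides it; move v to the remainder.
  leading term 1: no divisor's leading term divides it; move 1 to the remainder.
  remainder v^2 + v + 1 ≠ 0; add g_3 = v^2 + v + 1 to the basis.

The other S-polynomials (S(f_1,g_3), S(f_2,g_3)) all reduce to 0 modulo the current basis, so we have a Gröbner basis.
Inter-reduce: drop elements whose leading term is divisible by another's, tail-reduce, and make monic.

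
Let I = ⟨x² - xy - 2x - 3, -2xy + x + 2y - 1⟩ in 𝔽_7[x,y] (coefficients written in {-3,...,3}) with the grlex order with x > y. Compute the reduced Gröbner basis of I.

f_1 = x² - xy - 2x - 3, LT = x².
f_2 = -2xy + x + 2y - 1, LT = xy.

S(f_1,f_2): lcm = x²y. S = -xy² - 3x² - xy + 3x - 3y.
  leading term xy²: subtract (-3y)·f_2 from -xy² - 3x² - xy + 3x - 3y → -3x² + 2xy - y² + 3x + y
  leading term x²: subtract (-3)·f_1 from -3x² + 2xy - y² + 3x + y → -xy - y² - 3x + y - 2
  leading term xy: subtract (-3)·f_2 from -xy - y² - 3x + y - 2 → -y² + 2
  leading term y²: no divisor's leading term divides it; move -y² to the remainder.
  leading term 1: no divisor's leading term divides it; move 2 to the remainder.
  remainder -y² + 2 ≠ 0; add g_3 = -y² + 2 to the basis.

S(f_1,g_3): leading monomials are coprime, so the S-polynomial reduces to 0 (Buchberger's first criterion).
S(f_2,g_3): lcm = xy². S = 3xy - y² + 2x - 3y.
  leading term xy: subtract (2)·f_2 from 3xy - y² + 2x - 3y → -y² + 2
  leading term y²: subtract (1)·g_3 from -y² + 2 → 0
  remainder 0.

Every S-polynomial of the final basis reduces to 0, so we have a Gröbner basis.

G = {x² + x - y + 1, xy + 3x - y - 3, y² - 2}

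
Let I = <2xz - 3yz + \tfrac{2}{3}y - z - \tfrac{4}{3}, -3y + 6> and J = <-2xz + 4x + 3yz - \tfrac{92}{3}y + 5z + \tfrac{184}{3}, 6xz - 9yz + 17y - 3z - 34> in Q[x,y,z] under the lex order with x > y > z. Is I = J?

No, the ideals differ.

For a fixed monomial order, each ideal has a unique reduced Gröbner basis; comparing bases decides equality.
Buchberger on the first generating set:
f_1 = 2xz - 3yz + \tfrac{2}{3}y - z - \tfrac{4}{3}, LT = xz.
f_2 = -3y + 6, LT = y.

The S-polynomials (S(f_1,f_2)) all reduce to 0 modulo the current basis, so we have a Gröbner basis.
Inter-reduce: drop elements whose leading term is divisible by another's, tail-reduce, and make monic.
Reduced Gröbner basis: {xz - \tfrac{7}{2}z, y - 2}.

Buchberger on the second generating set:
h_1 = -2xz + 4x + 3yz - \tfrac{92}{3}y + 5z + \tfrac{184}{3}, LT = xz.
h_2 = 6xz - 9yz + 17y - 3z - 34, LT = xz.

S(h_1,h_2): lcm = xz. S = -2x + \tfrac{25}{2}y - 2z - 25.
  leading term x: no divisor's leading term divides it; move -2x to the remainder.
  leading term y: no divisor's leading term divides it; move \tfrac{25}{2}y to the remainder.
  leading term z: no divisor's leading term divides it; move -2z to the remainder.
  leading term 1: no divisor's leading term divides it; move -25 to the remainder.
  remainder -2x + \tfrac{25}{2}y - 2z - 25 ≠ 0; add k_3 = -2x + \tfrac{25}{2}y - 2z - 25 to the basis.

S(h_1,k_3): lcm = xz. S = -2x + \tfrac{19}{4}yz + \tfrac{46}{3}y - z^{2} - 15z - \tfrac{92}{3}.
  leading term x: subtract (1)·k_3 from -2x + \tfrac{19}{4}yz + \tfrac{46}{3}y - z^{2} - 15z - \tfrac{92}{3} → \tfrac{19}{4}yz + \tfrac{17}{6}y - z^{2} - 13z - \tfrac{17}{3}
  leading term yz: no divisor's leading term divides it; move \tfrac{19}{4}yz to the remainder.
  leading term y: no divisor's leading term divides it; move \tfrac{17}{6}y to the remainder.
  leading term z^{2}: no divisor's leading term divides it; move -z^{2} to the remainder.
  leading term z: no divisor's leading term divides it; move -13z to the remainder.
  leading term 1: no divisor's leading term divides it; move -\tfrac{17}{3} to the remainder.
  remainder \tfrac{19}{4}yz + \tfrac{17}{6}y - z^{2} - 13z - \tfrac{17}{3} ≠ 0; add k_4 = \tfrac{19}{4}yz + \tfrac{17}{6}y - z^{2} - 13z - \tfrac{17}{3} to the basis.

The other S-polynomials (S(h_2,k_3), S(h_1,k_4), S(h_2,k_4), S(k_3,k_4)) all reduce to 0 modulo the current basis, so we have a Gröbner basis.
Inter-reduce: drop elements whose leading term is divisible by another's, tail-reduce, and make monic.
Reduced Gröbner basis: {x - \tfrac{25}{4}y + z + \tfrac{25}{2}, yz + \tfrac{34}{57}y - \tfrac{4}{19}z^{2} - \tfrac{52}{19}z - \tfrac{68}{57}}.

These differ, so the ideals are not equal.
The choice of monomial ordering does not affect the verdict — as long as both bases are computed under the same ordering, their equality decides ideal equality.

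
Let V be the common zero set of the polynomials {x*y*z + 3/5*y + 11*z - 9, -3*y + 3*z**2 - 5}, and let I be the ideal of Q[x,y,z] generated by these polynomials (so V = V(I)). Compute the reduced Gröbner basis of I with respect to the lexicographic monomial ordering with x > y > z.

G = {x*z**3 - 5/3*x*z + 3/5*z**2 + 11*z - 10, y - z**2 + 5/3}

Buchberger's algorithm terminates because the ascending chain of leading-term ideals stabilizes.

f_1 = x*y*z + 3/5*y + 11*z - 9, LT = x*y*z.
f_2 = -3*y + 3*z**2 - 5, LT = y.

S(f_1,f_2): lcm = x*y*z. S = x*z**3 - 5/3*x*z + 3/5*y + 11*z - 9.
  leading term x*z**3: no divisor's leading term divides it; move x*z**3 to the remainder.
  leading term x*z: no divisor's leading term divides it; move -5/3*x*z to the remainder.
  leading term y: subtract (-1/5)·f_2 from 3/5*y + 11*z - 9 → 3/5*z**2 + 11*z - 10
  leading term z**2: no divisor's leading term divides it; move 3/5*z**2 to the remainder.
  leading term z: no divisor's leading term divides it; move 11*z to the remainder.
  leading term 1: no divisor's leading term divides it; move -10 to the remainder.
  remainder x*z**3 - 5/3*x*z + 3/5*z**2 + 11*z - 10 ≠ 0; add g_3 = x*z**3 - 5/3*x*z + 3/5*z**2 + 11*z - 10 to the basis.

The other S-polynomials (S(f_1,g_3), S(f_2,g_3)) all reduce to 0 modulo the current basis, so we have a Gröbner basis.
Inter-reduce: drop elements whose leading term is divisible by another's, tail-reduce, and make monic.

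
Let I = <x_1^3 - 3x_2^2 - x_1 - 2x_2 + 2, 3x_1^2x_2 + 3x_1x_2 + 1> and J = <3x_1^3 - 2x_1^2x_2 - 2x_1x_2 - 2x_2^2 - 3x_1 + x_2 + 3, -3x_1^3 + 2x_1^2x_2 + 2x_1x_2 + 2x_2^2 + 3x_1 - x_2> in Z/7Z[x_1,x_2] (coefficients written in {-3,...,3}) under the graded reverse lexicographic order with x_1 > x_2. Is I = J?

No, the ideals differ.

For a fixed monomial order, each ideal has a unique reduced Gröbner basis; comparing bases decides equality.
Buchberger on the first generating set:
f_1 = x_1^3 - 3x_2^2 - x_1 - 2x_2 + 2, LT = x_1^3.
f_2 = 3x_1^2x_2 + 3x_1x_2 + 1, LT = x_1^2x_2.

S(f_1,f_2): lcm = x_1^3x_2. S = -x_1^2x_2 - 3x_2^3 - x_1x_2 - 2x_2^2 + 2x_1 + 2x_2.
  leading term x_1^2x_2: subtract (2)·f_2 from -x_1^2x_2 - 3x_2^3 - x_1x_2 - 2x_2^2 + 2x_1 + 2x_2 → -3x_2^3 - 2x_2^2 + 2x_1 + 2x_2 - 2
  leading term x_2^3: no divisor's leading term divides it; move -3x_2^3 to the remainder.
  leading term x_2^2: no divisor's leading term divides it; move -2x_2^2 to the remainder.
  leading term x_1: no divisor's leading term divides it; move 2x_1 to the remainder.
  leading term x_2: no divisor's leading term divides it; move 2x_2 to the remainder.
  leading term 1: no divisor's leading term divides it; move -2 to the remainder.
  remainder -3x_2^3 - 2x_2^2 + 2x_1 + 2x_2 - 2 ≠ 0; add g_3 = -3x_2^3 - 2x_2^2 + 2x_1 + 2x_2 - 2 to the basis.

The other S-polynomials (S(f_1,g_3), S(f_2,g_3)) all reduce to 0 modulo the current basis, so we have a Gröbner basis.
Inter-reduce: drop elements whose leading term is divisible by another's, tail-reduce, and make monic.
Reduced Gröbner basis: {x_1^3 - 3x_2^2 - x_1 - 2x_2 + 2, x_1^2x_2 + x_1x_2 - 2, x_2^3 + 3x_2^2 - 3x_1 - 3x_2 + 3}.

Buchberger on the second generating set:
h_1 = 3x_1^3 - 2x_1^2x_2 - 2x_1x_2 - 2x_2^2 - 3x_1 + x_2 + 3, LT = x_1^3.
h_2 = -3x_1^3 + 2x_1^2x_2 + 2x_1x_2 + 2x_2^2 + 3x_1 - x_2, LT = x_1^3.

S(h_1,h_2): lcm = x_1^3. S = 1.
  leading term 1: no divisor's leading term divides it; move 1 to the remainder.
  remainder 1 ≠ 0; add k_3 = 1 to the basis.

The other S-polynomials (S(h_1,k_3), S(h_2,k_3)) all reduce to 0 modulo the current basis, so we have a Gröbner basis.
Inter-reduce: drop elements whose leading term is divisible by another's, tail-reduce, and make monic.
Reduced Gröbner basis: {1}.

These differ, so the ideals are not equal.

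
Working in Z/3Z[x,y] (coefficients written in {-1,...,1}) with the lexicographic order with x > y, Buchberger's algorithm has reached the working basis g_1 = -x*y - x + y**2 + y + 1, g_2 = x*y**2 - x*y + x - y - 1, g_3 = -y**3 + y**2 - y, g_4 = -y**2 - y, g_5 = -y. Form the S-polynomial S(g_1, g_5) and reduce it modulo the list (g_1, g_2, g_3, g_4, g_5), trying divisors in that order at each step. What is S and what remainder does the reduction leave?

lcm(LM(g_1), LM(g_5)) = x*y.
S = (lcm/LT(g_1))·g_1 − (lcm/LT(g_5))·g_5 = x - y**2 - y - 1.
Reduce S modulo (g_1, g_2, g_3, g_4, g_5) in that order:
  leading term x: no divisor's leading term divides it; move x to the remainder.
  leading term y**2: subtract (1)·g_4 from -y**2 - y - 1 → -1
  leading term 1: no divisor's leading term divides it; move -1 to the remainder.
The remainder x - 1 is nonzero, so it would be added as the next basis element.
This is the inner loop of Buchberger's algorithm — each nonzero remainder becomes a new basis element.

S(g_1, g_5) = x - y**2 - y - 1; remainder on division = x - 1.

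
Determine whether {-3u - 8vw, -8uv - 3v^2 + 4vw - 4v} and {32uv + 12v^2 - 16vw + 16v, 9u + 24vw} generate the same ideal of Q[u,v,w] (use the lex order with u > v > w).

Yes, the ideals are equal.

Two ideals are equal iff their reduced Gröbner bases coincide (the reduced basis is unique for a fixed ordering).
Buchberger on the first generating set:
f_1 = -3u - 8vw, LT = u.
f_2 = -8uv - 3v^2 + 4vw - 4v, LT = uv.

S(f_1,f_2): lcm = uv. S = 8/3v^2w - 3/8v^2 + 1/2vw - 1/2v.
  leading term v^2w: no divisor's leading term divides it; move 8/3v^2w to the remainder.
  leading term v^2: no divisor's leading term divides it; move -3/8v^2 to the remainder.
  leading term vw: no divisor's leading term divides it; move 1/2vw to the remainder.
  leading term v: no divisor's leading term divides it; move -1/2v to the remainder.
  remainder 8/3v^2w - 3/8v^2 + 1/2vw - 1/2v ≠ 0; add g_3 = 8/3v^2w - 3/8v^2 + 1/2vw - 1/2v to the basis.

The other S-polynomials (S(f_1,g_3), S(f_2,g_3)) all reduce to 0 modulo the current basis, so we have a Gröbner basis.
Inter-reduce: drop elements whose leading term is divisible by another's, tail-reduce, and make monic.
Reduced Gröbner basis: {u + 8/3vw, v^2w - 9/64v^2 + 3/16vw - 3/16v}.

Buchberger on the second generating set:
h_1 = 32uv + 12v^2 - 16vw + 16v, LT = uv.
h_2 = 9u + 24vw, LT = u.

S(h_1,h_2): lcm = uv. S = -8/3v^2w + 3/8v^2 - 1/2vw + 1/2v.
  leading term v^2w: no divisor's leading term divides it; move -8/3v^2w to the remainder.
  leading term v^2: no divisor's leading term divides it; move 3/8v^2 to the remainder.
  leading term vw: no divisor's leading term divides it; move -1/2vw to the remainder.
  leading term v: no divisor's leading term divides it; move 1/2v to the remainder.
  remainder -8/3v^2w + 3/8v^2 - 1/2vw + 1/2v ≠ 0; add k_3 = -8/3v^2w + 3/8v^2 - 1/2vw + 1/2v to the basis.

The other S-polynomials (S(h_1,k_3), S(h_2,k_3)) all reduce to 0 modulo the current basis, so we have a Gröbner basis.
Inter-reduce: drop elements whose leading term is divisible by another's, tail-reduce, and make monic.
Reduced Gröbner basis: {u + 8/3vw, v^2w - 9/64v^2 + 3/16vw - 3/16v}.

Same reduced basis, so the two generating sets span the same ideal.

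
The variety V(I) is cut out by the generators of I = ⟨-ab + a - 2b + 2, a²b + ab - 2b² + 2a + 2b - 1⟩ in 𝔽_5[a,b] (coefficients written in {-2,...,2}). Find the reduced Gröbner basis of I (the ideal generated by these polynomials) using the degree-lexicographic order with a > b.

f_1 = -ab + a - 2b + 2, LT = ab.
f_2 = a²b + ab - 2b² + 2a + 2b - 1, LT = a²b.

S(f_1,f_2): lcm = a²b. S = -a² + ab + 2b² + a - 2b + 1.
  leading term a²: no divisor's leading term divides it; move -a² to the remainder.
  leading term ab: subtract (-1)·f_1 from ab + 2b² + a - 2b + 1 → 2b² + 2a + b - 2
  leading term b²: no divisor's leading term divides it; move 2b² to the remainder.
  leading term a: no divisor's leading term divides it; move 2a to the remainder.
  leading term b: no divisor's leading term divides it; move b to the remainder.
  leading term 1: no divisor's leading term divides it; move -2 to the remainder.
  remainder -a² + 2b² + 2a + b - 2 ≠ 0; add g_3 = -a² + 2b² + 2a + b - 2 to the basis.

S(f_1,g_3): lcm = a²b. S = 2b³ - a² - ab + b² - 2a - 2b.
  leading term b³: no divisor's leading term divides it; move 2b³ to the remainder.
  leading term a²: subtract (1)·g_3 from -a² - ab + b² - 2a - 2b → -ab - b² + a + 2b + 2
  leading term ab: subtract (1)·f_1 from -ab - b² + a + 2b + 2 → -b² - b
  leading term b²: no divisor's leading term divides it; move -b² to the remainder.
  leading term b: no divisor's leading term divides it; move -b to the remainder.
  remainder 2b³ - b² - b ≠ 0; add g_4 = 2b³ - b² - b to the basis.

The other S-polynomials (S(f_2,g_3), S(f_1,g_4), S(f_2,g_4), S(g_3,g_4)) all reduce to 0 modulo the current basis, so we have a Gröbner basis.
Inter-reduce: drop elements whose leading term is divisible by another's, tail-reduce, and make monic.

G = {b³ + 2b² + 2b, a² - 2b² - 2a - b + 2, ab - a + 2b - 2}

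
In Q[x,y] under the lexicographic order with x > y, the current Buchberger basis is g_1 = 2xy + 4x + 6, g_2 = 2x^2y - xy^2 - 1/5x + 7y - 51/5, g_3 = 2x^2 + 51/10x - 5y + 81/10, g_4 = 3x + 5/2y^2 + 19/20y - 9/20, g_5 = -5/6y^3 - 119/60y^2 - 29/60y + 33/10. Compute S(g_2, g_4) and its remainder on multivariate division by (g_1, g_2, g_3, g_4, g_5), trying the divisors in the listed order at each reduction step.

lcm(LM(g_2), LM(g_4)) = x^2y.
S = (lcm/LT(g_2))·g_2 − (lcm/LT(g_4))·g_4 = -5/6xy^3 - 49/60xy^2 + 3/20xy - 1/10x + 7/2y - 51/10.
Reduce S modulo (g_1, g_2, g_3, g_4, g_5) in that order:
  leading term xy^3: subtract (-5/12y^2)·g_1 from -5/6xy^3 - 49/60xy^2 + 3/20xy - 1/10x + 7/2y - 51/10 → 17/20xy^2 + 3/20xy - 1/10x + 5/2y^2 + 7/2y - 51/10
  leading term xy^2: subtract (17/40y)·g_1 from 17/20xy^2 + 3/20xy - 1/10x + 5/2y^2 + 7/2y - 51/10 → -31/20xy - 1/10x + 5/2y^2 + 19/20y - 51/10
  leading term xy: subtract (-31/40)·g_1 from -31/20xy - 1/10x + 5/2y^2 + 19/20y - 51/10 → 3x + 5/2y^2 + 19/20y - 9/20
  leading term x: subtract (1)·g_4 from 3x + 5/2y^2 + 19/20y - 9/20 → 0
The remainder is 0, so this S-polynomial contributes no new basis element.

S(g_2, g_4) = -5/6xy^3 - 49/60xy^2 + 3/20xy - 1/10x + 7/2y - 51/10; remainder on division = 0.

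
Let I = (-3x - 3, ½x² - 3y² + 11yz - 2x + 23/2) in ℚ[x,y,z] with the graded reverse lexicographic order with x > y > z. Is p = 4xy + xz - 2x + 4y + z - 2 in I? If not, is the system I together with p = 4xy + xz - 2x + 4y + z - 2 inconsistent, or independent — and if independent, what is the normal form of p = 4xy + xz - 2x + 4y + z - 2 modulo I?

4xy + xz - 2x + 4y + z - 2 lies in I (it reduces to 0).

First compute the reduced Gröbner basis of I by Buchberger's algorithm.
f_1 = -3x - 3, LT = x.
f_2 = ½x² - 3y² + 11yz - 2x + 23/2, LT = x².

S(f_1,f_2): lcm = x². S = 6y² - 22yz + 5x - 23.
  reduce S modulo (f_1, f_2):
  remainder 6y² - 22yz - 28 ≠ 0; add h_3 = 6y² - 22yz - 28 to the basis.

The other S-polynomials (S(f_1,h_3), S(f_2,h_3)) all reduce to 0 modulo the current basis, so we have a Gröbner basis.
Inter-reduce: drop elements whose leading term is divisible by another's, tail-reduce, and make monic.
Reduced Gröbner basis: {y² - 11/3yz - 14/3, x + 1}.
Label its elements g_1 = y² - 11/3yz - 14/3, g_2 = x + 1.

Reduce p = 4xy + xz - 2x + 4y + z - 2 modulo G:
  leading term xy: subtract (4y)·g_2 from 4xy + xz - 2x + 4y + z - 2 → xz - 2x + z - 2
  leading term xz: subtract (z)·g_2 from xz - 2x + z - 2 → -2x - 2
  leading term x: subtract (-2)·g_2 from -2x - 2 → 0
  normal form = 0.
Since the normal form is 0, p ∈ I.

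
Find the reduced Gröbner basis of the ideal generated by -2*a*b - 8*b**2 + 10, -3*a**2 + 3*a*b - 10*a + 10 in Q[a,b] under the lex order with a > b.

G = {a + 4*b**3 - 8/3*b**2 - 17/3*b + 10/3, b**4 - 2/3*b**3 - 29/12*b**2 + 5/6*b + 5/4}

f_1 = -2*a*b - 8*b**2 + 10, LT = a*b.
f_2 = -3*a**2 + 3*a*b - 10*a + 10, LT = a**2.

S(f_1,f_2): lcm = a**2*b. S = 5*a*b**2 - 10/3*a*b - 5*a + 10/3*b.
  leading term a*b**2: subtract (-5/2*b)·f_1 from 5*a*b**2 - 10/3*a*b - 5*a + 10/3*b → -10/3*a*b - 5*a - 20*b**3 + 85/3*b
  leading term a*b: subtract (5/3)·f_1 from -10/3*a*b - 5*a - 20*b**3 + 85/3*b → -5*a - 20*b**3 + 40/3*b**2 + 85/3*b - 50/3
  leading term a: no divisor's leading term divides it; move -5*a to the remainder.
  leading term b**3: no divisor's leading term divides it; move -20*b**3 to the remainder.
  leading term b**2: no divisor's leading term divides it; move 40/3*b**2 to the remainder.
  leading term b: no divisor's leading term divides it; move 85/3*b to the remainder.
  leading term 1: no divisor's leading term divides it; move -50/3 to the remainder.
  remainder -5*a - 20*b**3 + 40/3*b**2 + 85/3*b - 50/3 ≠ 0; add g_3 = -5*a - 20*b**3 + 40/3*b**2 + 85/3*b - 50/3 to the basis.

S(f_1,g_3): lcm = a*b. S = -4*b**4 + 8/3*b**3 + 29/3*b**2 - 10/3*b - 5.
  leading term b**4: no divisor's leading term divides it; move -4*b**4 to the remainder.
  leading term b**3: no divisor's leading term divides it; move 8/3*b**3 to the remainder.
  leading term b**2: no divisor's leading term divides it; move 29/3*b**2 to the remainder.
  leading term b: no divisor's leading term divides it; move -10/3*b to the remainder.
  leading term 1: no divisor's leading term divides it; move -5 to the remainder.
  remainder -4*b**4 + 8/3*b**3 + 29/3*b**2 - 10/3*b - 5 ≠ 0; add g_4 = -4*b**4 + 8/3*b**3 + 29/3*b**2 - 10/3*b - 5 to the basis.

The other S-polynomials (S(f_2,g_3), S(f_1,g_4), S(f_2,g_4), S(g_3,g_4)) all reduce to 0 modulo the current basis, so we have a Gröbner basis.
Inter-reduce: drop elements whose leading term is divisible by another's, tail-reduce, and make monic.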